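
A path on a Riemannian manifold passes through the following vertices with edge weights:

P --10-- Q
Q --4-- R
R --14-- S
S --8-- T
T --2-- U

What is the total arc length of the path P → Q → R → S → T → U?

Arc length = 10 + 4 + 14 + 8 + 2 = 38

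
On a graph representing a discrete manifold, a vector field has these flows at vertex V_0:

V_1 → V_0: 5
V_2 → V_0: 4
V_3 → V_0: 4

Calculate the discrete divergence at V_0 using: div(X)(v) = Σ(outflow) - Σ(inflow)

Divergence = sum of outgoing flows = (-5) + (-4) + (-4) = -13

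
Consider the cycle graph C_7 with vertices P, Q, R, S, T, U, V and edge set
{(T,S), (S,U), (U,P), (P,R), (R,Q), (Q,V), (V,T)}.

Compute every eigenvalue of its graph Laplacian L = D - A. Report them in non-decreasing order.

The cycle graph C_n has Laplacian eigenvalues λ_k = 2 − 2cos(2πk/n), k = 0, 1, …, n−1. Here n = 7:
k=0: 2 − 2cos(0) = 0.0; k=1: 2 − 2cos(2π/7) = 0.753; k=2: 2 − 2cos(4π/7) = 2.445; k=3: 2 − 2cos(6π/7) = 3.8019; k=4: 2 − 2cos(8π/7) = 3.8019; k=5: 2 − 2cos(10π/7) = 2.445; k=6: 2 − 2cos(12π/7) = 0.753.
Laplacian eigenvalues (increasing order): [0.0, 0.753, 0.753, 2.445, 2.445, 3.8019, 3.8019]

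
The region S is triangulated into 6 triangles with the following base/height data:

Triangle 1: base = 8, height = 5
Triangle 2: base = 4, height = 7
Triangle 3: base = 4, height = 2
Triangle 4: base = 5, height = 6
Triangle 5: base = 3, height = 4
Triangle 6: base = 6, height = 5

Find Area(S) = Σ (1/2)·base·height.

(1/2)×8×5 + (1/2)×4×7 + (1/2)×4×2 + (1/2)×5×6 + (1/2)×3×4 + (1/2)×6×5 = 74.0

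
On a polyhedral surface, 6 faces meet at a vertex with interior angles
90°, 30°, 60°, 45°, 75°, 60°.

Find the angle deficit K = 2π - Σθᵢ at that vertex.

Sum of angles = 360°. K = 360° - 360° = 0° = 0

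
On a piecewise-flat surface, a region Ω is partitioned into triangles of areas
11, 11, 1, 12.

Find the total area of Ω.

11 + 11 + 1 + 12 = 35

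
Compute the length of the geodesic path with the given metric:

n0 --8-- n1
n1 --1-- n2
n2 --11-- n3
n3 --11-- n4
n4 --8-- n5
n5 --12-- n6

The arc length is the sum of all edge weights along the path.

Arc length = 8 + 1 + 11 + 11 + 8 + 12 = 51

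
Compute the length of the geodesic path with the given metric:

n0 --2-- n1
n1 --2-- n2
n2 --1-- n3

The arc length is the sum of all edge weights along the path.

Arc length = 2 + 2 + 1 = 5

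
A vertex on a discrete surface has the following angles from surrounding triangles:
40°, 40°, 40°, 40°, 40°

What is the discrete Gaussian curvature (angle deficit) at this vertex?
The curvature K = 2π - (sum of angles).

Sum of angles = 200°. K = 360° - 200° = 160° = 8π/9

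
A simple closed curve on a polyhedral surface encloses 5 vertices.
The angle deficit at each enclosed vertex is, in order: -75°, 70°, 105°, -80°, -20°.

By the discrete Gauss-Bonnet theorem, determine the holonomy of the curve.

Holonomy = total enclosed curvature = (-75°) + 70° + 105° + (-80°) + (-20°) = 0°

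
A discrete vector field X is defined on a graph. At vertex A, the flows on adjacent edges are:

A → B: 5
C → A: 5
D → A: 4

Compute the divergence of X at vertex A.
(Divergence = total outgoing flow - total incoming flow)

Divergence = sum of outgoing flows = 5 + (-5) + (-4) = -4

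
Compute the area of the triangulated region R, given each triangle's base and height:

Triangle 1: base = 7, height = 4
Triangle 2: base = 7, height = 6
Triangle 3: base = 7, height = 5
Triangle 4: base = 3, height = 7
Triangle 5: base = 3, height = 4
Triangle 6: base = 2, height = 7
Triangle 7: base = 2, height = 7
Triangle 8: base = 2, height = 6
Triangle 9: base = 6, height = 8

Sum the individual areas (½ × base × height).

(1/2)×7×4 + (1/2)×7×6 + (1/2)×7×5 + (1/2)×3×7 + (1/2)×3×4 + (1/2)×2×7 + (1/2)×2×7 + (1/2)×2×6 + (1/2)×6×8 = 113.0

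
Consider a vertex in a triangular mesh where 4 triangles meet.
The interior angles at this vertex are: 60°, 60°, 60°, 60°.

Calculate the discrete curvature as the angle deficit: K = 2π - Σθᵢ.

Sum of angles = 240°. K = 360° - 240° = 120°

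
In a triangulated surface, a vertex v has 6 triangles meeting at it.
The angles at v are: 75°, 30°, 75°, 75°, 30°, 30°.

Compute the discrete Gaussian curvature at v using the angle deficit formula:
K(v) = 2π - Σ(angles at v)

Sum of angles = 315°. K = 360° - 315° = 45°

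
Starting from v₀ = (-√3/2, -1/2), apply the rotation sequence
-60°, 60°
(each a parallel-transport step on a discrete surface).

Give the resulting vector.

Total rotation: (-60°) + 60° = 0°. Final vector: (-0.8660, -0.5000)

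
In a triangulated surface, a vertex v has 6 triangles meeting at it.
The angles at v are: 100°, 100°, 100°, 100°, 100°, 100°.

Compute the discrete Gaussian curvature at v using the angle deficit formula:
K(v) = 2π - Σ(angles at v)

Sum of angles = 600°. K = 360° - 600° = -240° = -4π/3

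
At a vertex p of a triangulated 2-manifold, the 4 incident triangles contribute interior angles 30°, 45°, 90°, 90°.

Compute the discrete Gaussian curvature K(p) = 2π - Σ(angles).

Sum of angles = 255°. K = 360° - 255° = 105° = 7π/12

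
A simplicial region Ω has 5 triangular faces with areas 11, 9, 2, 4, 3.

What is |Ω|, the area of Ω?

11 + 9 + 2 + 4 + 3 = 29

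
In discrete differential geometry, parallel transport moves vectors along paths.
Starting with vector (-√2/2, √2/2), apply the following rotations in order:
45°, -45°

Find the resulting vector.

Total rotation: 45° + (-45°) = 0°. Final vector: (-0.7071, 0.7071)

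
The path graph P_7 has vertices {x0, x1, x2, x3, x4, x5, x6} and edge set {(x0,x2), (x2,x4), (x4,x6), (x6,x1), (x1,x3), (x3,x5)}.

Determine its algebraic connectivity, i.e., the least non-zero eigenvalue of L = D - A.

The path graph P_n has Laplacian eigenvalues λ_k = 2 − 2cos(kπ/n), k = 0, 1, …, n−1. Here n = 7:
k=0: 2 − 2cos(0) = 0.0; k=1: 2 − 2cos(π/7) = 0.1981; k=2: 2 − 2cos(2π/7) = 0.753; k=3: 2 − 2cos(3π/7) = 1.555; k=4: 2 − 2cos(4π/7) = 2.445; k=5: 2 − 2cos(5π/7) = 3.247; k=6: 2 − 2cos(6π/7) = 3.8019.
Laplacian eigenvalues: [0.0, 0.1981, 0.753, 1.555, 2.445, 3.247, 3.8019]. Algebraic connectivity (smallest non-zero eigenvalue) = 0.1981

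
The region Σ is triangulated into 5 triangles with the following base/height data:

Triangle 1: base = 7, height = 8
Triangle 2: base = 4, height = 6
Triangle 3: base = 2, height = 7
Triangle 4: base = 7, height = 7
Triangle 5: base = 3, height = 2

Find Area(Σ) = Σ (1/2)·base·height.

(1/2)×7×8 + (1/2)×4×6 + (1/2)×2×7 + (1/2)×7×7 + (1/2)×3×2 = 74.5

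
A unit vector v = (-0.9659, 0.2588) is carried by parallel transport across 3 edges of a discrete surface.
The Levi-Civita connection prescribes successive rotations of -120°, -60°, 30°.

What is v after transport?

Total rotation: (-120°) + (-60°) + 30° = -150°. Final vector: (0.9659, 0.2588)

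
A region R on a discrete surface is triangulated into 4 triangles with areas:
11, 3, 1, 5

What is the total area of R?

11 + 3 + 1 + 5 = 20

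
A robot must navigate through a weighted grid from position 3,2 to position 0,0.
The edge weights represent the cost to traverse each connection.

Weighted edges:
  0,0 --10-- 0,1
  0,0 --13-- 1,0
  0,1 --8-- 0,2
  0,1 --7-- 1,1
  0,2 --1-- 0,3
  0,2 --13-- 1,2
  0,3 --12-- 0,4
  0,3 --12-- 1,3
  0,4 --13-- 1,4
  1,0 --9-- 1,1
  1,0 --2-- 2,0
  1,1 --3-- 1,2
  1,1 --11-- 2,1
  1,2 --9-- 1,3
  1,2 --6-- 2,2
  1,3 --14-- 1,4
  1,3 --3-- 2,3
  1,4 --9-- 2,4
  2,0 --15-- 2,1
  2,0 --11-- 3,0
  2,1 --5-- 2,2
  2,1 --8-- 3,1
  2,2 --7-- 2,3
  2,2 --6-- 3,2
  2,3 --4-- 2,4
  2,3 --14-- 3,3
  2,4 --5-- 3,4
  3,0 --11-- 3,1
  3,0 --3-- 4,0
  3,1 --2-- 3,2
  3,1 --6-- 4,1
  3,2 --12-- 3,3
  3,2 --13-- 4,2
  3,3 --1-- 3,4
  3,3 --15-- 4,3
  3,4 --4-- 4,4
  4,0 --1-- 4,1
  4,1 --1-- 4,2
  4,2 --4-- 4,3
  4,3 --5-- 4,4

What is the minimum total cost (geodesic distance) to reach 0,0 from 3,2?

Shortest path: 3,2 → 2,2 → 1,2 → 1,1 → 0,1 → 0,0, total weight = 32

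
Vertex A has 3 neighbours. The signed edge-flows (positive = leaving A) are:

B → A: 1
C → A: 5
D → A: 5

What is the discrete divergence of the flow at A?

Divergence = sum of outgoing flows = (-1) + (-5) + (-5) = -11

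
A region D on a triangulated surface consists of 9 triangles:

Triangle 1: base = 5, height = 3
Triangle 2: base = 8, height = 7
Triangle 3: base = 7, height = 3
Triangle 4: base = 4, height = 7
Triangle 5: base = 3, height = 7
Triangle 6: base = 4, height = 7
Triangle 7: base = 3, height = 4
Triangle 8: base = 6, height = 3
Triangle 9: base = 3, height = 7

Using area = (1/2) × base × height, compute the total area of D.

(1/2)×5×3 + (1/2)×8×7 + (1/2)×7×3 + (1/2)×4×7 + (1/2)×3×7 + (1/2)×4×7 + (1/2)×3×4 + (1/2)×6×3 + (1/2)×3×7 = 110.0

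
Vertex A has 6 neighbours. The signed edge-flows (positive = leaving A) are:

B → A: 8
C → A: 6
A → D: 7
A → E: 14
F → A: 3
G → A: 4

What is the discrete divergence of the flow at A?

Divergence = sum of outgoing flows = (-8) + (-6) + 7 + 14 + (-3) + (-4) = 0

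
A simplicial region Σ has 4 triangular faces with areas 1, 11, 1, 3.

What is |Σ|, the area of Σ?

1 + 11 + 1 + 3 = 16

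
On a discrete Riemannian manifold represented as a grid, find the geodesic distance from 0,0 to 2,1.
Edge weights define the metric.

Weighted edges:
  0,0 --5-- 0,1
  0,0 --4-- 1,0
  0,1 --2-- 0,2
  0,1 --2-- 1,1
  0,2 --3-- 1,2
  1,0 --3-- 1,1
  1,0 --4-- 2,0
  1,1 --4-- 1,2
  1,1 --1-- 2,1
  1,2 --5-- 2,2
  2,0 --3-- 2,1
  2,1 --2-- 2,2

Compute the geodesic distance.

Shortest path: 0,0 → 1,0 → 1,1 → 2,1, total weight = 8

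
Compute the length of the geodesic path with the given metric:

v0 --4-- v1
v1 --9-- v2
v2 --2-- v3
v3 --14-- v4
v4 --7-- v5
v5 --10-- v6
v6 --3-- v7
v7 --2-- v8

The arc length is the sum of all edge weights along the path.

Arc length = 4 + 9 + 2 + 14 + 7 + 10 + 3 + 2 = 51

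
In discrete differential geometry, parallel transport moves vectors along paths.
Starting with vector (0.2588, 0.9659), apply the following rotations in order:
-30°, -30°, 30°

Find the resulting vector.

Total rotation: (-30°) + (-30°) + 30° = -30°. Final vector: (0.7071, 0.7071)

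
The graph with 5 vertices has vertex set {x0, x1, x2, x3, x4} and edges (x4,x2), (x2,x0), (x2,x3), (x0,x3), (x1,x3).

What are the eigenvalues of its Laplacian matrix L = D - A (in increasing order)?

Degrees: deg(x0) = 2, deg(x1) = 1, deg(x2) = 3, deg(x3) = 3, deg(x4) = 1.
L = D − A with rows/columns ordered (x0, x1, x2, x3, x4):
  [ 2,  0, -1, -1,  0]
  [ 0,  1,  0, -1,  0]
  [-1,  0,  3, -1, -1]
  [-1, -1, -1,  3,  0]
  [ 0,  0, -1,  0,  1]
Characteristic polynomial: det(λI − L) = λ(λ² − 5λ + 3)(λ² − 5λ + 5).
Roots: λ = 0; (λ² − 5λ + 3) = 0 ⇒ λ = (5 ± √13)/2 ≈ 0.6972, 4.3028; (λ² − 5λ + 5) = 0 ⇒ λ = (5 ± √5)/2 ≈ 1.382, 3.618.
(Check: the roots sum (with multiplicity) to 10, matching trace L = Σdeg = 2·5 = 10.)
Laplacian eigenvalues (increasing order): [0.0, 0.6972, 1.382, 3.618, 4.3028]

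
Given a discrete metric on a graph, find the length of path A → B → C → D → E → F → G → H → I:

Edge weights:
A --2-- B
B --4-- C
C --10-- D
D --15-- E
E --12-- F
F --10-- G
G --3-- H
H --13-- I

Arc length = 2 + 4 + 10 + 15 + 12 + 10 + 3 + 13 = 69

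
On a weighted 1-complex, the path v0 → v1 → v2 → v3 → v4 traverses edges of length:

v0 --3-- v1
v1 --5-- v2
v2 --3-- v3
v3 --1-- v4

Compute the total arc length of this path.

Arc length = 3 + 5 + 3 + 1 = 12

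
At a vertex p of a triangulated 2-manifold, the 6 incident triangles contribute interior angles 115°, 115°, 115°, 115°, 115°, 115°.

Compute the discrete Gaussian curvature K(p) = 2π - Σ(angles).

Sum of angles = 690°. K = 360° - 690° = -330° = -11π/6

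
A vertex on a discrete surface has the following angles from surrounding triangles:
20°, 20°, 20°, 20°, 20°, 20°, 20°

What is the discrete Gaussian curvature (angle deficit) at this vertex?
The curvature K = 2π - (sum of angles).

Sum of angles = 140°. K = 360° - 140° = 220° = 11π/9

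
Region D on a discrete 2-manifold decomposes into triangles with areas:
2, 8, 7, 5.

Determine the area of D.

2 + 8 + 7 + 5 = 22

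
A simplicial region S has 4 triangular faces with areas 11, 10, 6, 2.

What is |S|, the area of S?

11 + 10 + 6 + 2 = 29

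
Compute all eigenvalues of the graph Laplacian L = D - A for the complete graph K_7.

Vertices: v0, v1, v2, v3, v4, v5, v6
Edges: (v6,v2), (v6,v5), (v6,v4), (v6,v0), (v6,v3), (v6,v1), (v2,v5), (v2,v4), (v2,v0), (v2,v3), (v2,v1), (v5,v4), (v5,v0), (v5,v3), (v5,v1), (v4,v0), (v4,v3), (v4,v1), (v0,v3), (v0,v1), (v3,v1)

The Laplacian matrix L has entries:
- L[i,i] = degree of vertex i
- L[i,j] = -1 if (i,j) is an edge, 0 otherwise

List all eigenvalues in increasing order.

For the complete graph K_n, L = nI − J (J = all-ones matrix). J has eigenvalues n (once, eigenvector 𝟙) and 0 (multiplicity n−1), so L has eigenvalues 0 (once) and n (multiplicity n−1). Here n = 7: eigenvalue 0 once and 7 with multiplicity 6.
Laplacian eigenvalues (increasing order): [0.0, 7.0, 7.0, 7.0, 7.0, 7.0, 7.0]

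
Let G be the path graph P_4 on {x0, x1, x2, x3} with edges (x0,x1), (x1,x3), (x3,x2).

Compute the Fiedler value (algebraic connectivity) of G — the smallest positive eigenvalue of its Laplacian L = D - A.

The path graph P_n has Laplacian eigenvalues λ_k = 2 − 2cos(kπ/n), k = 0, 1, …, n−1. Here n = 4:
k=0: 2 − 2cos(0) = 0.0; k=1: 2 − 2cos(π/4) = 0.5858; k=2: 2 − 2cos(π/2) = 2.0; k=3: 2 − 2cos(3π/4) = 3.4142.
Laplacian eigenvalues: [0.0, 0.5858, 2.0, 3.4142]. Algebraic connectivity (smallest non-zero eigenvalue) = 0.5858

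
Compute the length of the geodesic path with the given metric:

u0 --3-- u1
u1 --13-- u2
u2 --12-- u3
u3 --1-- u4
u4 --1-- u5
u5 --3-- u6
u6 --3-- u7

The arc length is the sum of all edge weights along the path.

Arc length = 3 + 13 + 12 + 1 + 1 + 3 + 3 = 36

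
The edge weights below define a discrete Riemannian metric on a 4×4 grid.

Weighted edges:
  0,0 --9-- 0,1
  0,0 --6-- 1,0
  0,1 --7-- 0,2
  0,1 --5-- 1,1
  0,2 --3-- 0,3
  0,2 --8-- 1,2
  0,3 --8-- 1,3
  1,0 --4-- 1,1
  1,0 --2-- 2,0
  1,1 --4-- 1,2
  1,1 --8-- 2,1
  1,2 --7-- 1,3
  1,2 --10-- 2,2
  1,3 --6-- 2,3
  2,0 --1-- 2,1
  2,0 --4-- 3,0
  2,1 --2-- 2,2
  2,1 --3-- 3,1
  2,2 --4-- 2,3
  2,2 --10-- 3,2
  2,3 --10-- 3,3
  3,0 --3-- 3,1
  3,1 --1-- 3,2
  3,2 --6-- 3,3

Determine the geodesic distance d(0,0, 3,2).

Shortest path: 0,0 → 1,0 → 2,0 → 2,1 → 3,1 → 3,2, total weight = 13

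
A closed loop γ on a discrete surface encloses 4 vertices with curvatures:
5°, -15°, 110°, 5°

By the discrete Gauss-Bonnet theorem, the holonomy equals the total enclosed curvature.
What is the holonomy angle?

Holonomy = total enclosed curvature = 5° + (-15°) + 110° + 5° = 105°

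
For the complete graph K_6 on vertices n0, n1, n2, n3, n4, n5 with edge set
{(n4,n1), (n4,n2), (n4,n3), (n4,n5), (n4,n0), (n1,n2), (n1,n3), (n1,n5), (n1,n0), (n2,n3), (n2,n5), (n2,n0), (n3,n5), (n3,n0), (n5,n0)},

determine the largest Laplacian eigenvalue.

For the complete graph K_n, L = nI − J (J = all-ones matrix). J has eigenvalues n (once, eigenvector 𝟙) and 0 (multiplicity n−1), so L has eigenvalues 0 (once) and n (multiplicity n−1). Here n = 6: eigenvalue 0 once and 6 with multiplicity 5.
Laplacian eigenvalues: [0.0, 6.0, 6.0, 6.0, 6.0, 6.0]. Largest eigenvalue (spectral radius) = 6.0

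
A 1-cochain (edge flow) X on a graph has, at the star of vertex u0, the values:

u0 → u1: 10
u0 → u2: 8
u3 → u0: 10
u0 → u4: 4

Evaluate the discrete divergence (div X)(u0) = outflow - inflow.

Divergence = sum of outgoing flows = 10 + 8 + (-10) + 4 = 12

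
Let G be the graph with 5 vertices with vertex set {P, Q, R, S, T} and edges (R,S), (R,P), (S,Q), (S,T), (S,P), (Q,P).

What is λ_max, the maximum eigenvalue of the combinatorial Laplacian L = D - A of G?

Degrees: deg(P) = 3, deg(Q) = 2, deg(R) = 2, deg(S) = 4, deg(T) = 1.
L = D − A with rows/columns ordered (P, Q, R, S, T):
  [ 3, -1, -1, -1,  0]
  [-1,  2,  0, -1,  0]
  [-1,  0,  2, -1,  0]
  [-1, -1, -1,  4, -1]
  [ 0,  0,  0, -1,  1]
Characteristic polynomial: det(λI − L) = λ(λ − 1)(λ − 2)(λ − 4)(λ − 5).
Roots: λ = 0; (λ − 1) = 0 ⇒ λ = 1; (λ − 2) = 0 ⇒ λ = 2; (λ − 4) = 0 ⇒ λ = 4; (λ − 5) = 0 ⇒ λ = 5.
(Check: the roots sum (with multiplicity) to 12, matching trace L = Σdeg = 2·6 = 12.)
Laplacian eigenvalues: [0.0, 1.0, 2.0, 4.0, 5.0]. Largest eigenvalue (spectral radius) = 5.0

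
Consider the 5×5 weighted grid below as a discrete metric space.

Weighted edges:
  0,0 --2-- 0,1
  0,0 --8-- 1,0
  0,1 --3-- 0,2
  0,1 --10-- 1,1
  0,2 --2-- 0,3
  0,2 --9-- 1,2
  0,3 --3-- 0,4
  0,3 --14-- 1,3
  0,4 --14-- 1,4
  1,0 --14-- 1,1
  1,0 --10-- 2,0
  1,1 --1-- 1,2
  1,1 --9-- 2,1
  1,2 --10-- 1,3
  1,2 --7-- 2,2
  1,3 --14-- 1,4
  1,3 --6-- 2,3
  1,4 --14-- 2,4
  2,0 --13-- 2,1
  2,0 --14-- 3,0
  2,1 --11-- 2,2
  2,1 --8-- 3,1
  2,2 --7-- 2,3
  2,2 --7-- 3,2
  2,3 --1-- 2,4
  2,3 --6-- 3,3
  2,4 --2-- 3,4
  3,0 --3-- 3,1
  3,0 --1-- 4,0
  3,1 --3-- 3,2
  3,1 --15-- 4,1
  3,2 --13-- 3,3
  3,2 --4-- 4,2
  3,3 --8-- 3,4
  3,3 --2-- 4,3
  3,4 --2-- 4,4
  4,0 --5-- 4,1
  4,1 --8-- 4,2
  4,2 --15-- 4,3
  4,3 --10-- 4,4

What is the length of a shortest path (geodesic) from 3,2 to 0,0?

Shortest path: 3,2 → 2,2 → 1,2 → 1,1 → 0,1 → 0,0, total weight = 27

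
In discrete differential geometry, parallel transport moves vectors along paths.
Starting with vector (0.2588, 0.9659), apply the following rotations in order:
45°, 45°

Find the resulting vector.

Total rotation: 45° + 45° = 90°. Final vector: (-0.9659, 0.2588)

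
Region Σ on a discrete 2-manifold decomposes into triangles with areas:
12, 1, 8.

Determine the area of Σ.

12 + 1 + 8 = 21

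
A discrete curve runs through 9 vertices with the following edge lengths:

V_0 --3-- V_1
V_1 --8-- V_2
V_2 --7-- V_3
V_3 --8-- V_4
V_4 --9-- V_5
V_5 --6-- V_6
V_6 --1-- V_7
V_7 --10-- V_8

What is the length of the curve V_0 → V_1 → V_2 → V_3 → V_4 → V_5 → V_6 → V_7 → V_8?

Arc length = 3 + 8 + 7 + 8 + 9 + 6 + 1 + 10 = 52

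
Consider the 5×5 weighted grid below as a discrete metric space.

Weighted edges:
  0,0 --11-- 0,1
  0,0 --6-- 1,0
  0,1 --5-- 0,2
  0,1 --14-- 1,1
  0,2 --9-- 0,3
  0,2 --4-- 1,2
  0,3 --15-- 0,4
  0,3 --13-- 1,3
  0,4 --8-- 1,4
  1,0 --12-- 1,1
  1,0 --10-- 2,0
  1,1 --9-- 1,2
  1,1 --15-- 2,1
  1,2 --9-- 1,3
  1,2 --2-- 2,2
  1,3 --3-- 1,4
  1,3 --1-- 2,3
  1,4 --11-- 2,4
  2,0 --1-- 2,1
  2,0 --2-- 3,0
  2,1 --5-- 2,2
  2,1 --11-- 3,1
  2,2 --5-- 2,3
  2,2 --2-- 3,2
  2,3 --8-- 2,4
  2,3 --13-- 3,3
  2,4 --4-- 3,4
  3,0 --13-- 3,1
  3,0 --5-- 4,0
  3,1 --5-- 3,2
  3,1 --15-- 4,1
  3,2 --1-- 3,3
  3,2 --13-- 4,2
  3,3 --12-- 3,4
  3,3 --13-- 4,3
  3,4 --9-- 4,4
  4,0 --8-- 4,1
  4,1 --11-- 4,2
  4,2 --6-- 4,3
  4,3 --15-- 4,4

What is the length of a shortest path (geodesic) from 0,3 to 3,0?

Shortest path: 0,3 → 0,2 → 1,2 → 2,2 → 2,1 → 2,0 → 3,0, total weight = 23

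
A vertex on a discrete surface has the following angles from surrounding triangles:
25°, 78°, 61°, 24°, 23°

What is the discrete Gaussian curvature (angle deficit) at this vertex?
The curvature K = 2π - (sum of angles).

Sum of angles = 211°. K = 360° - 211° = 149° = 149π/180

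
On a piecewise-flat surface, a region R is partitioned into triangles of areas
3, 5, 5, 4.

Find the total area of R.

3 + 5 + 5 + 4 = 17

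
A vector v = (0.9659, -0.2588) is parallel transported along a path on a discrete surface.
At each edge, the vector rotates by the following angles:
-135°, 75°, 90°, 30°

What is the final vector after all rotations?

Total rotation: (-135°) + 75° + 90° + 30° = 60°. Final vector: (0.7071, 0.7071)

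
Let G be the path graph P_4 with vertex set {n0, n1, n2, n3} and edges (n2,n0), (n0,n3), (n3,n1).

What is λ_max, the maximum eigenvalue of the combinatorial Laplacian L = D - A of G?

The path graph P_n has Laplacian eigenvalues λ_k = 2 − 2cos(kπ/n), k = 0, 1, …, n−1. Here n = 4:
k=0: 2 − 2cos(0) = 0.0; k=1: 2 − 2cos(π/4) = 0.5858; k=2: 2 − 2cos(π/2) = 2.0; k=3: 2 − 2cos(3π/4) = 3.4142.
Laplacian eigenvalues: [0.0, 0.5858, 2.0, 3.4142]. Largest eigenvalue (spectral radius) = 3.4142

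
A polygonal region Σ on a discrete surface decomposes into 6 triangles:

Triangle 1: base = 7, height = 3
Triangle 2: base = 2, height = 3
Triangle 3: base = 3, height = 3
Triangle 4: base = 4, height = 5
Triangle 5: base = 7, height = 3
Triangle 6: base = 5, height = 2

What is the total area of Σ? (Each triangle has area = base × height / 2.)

(1/2)×7×3 + (1/2)×2×3 + (1/2)×3×3 + (1/2)×4×5 + (1/2)×7×3 + (1/2)×5×2 = 43.5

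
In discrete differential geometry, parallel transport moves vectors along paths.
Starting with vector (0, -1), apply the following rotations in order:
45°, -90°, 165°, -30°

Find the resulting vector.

Total rotation: 45° + (-90°) + 165° + (-30°) = 90°. Final vector: (1, 0)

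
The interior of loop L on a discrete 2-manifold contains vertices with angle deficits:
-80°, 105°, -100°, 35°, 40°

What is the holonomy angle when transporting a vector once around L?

Holonomy = total enclosed curvature = (-80°) + 105° + (-100°) + 35° + 40° = 0°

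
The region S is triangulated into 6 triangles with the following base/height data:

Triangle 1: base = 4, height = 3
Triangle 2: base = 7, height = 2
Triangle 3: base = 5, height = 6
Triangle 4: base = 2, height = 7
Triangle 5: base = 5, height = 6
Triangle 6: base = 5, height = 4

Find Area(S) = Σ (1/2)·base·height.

(1/2)×4×3 + (1/2)×7×2 + (1/2)×5×6 + (1/2)×2×7 + (1/2)×5×6 + (1/2)×5×4 = 60.0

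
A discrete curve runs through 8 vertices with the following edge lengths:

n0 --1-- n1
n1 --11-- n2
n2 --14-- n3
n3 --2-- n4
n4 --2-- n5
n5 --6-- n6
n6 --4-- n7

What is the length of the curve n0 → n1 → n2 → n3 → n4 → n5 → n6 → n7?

Arc length = 1 + 11 + 14 + 2 + 2 + 6 + 4 = 40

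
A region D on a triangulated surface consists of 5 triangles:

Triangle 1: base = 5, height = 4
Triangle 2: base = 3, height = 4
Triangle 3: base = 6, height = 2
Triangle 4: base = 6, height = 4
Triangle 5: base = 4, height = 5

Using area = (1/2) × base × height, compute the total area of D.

(1/2)×5×4 + (1/2)×3×4 + (1/2)×6×2 + (1/2)×6×4 + (1/2)×4×5 = 44.0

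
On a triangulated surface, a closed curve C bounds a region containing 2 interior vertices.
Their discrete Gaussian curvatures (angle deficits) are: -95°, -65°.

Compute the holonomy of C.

Holonomy = total enclosed curvature = (-95°) + (-65°) = -160°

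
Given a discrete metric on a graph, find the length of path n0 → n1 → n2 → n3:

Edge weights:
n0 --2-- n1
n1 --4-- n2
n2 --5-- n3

Arc length = 2 + 4 + 5 = 11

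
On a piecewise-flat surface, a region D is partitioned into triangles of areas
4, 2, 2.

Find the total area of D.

4 + 2 + 2 = 8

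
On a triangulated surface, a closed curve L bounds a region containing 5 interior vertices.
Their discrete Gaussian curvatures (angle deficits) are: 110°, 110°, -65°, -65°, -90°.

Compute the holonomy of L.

Holonomy = total enclosed curvature = 110° + 110° + (-65°) + (-65°) + (-90°) = 0°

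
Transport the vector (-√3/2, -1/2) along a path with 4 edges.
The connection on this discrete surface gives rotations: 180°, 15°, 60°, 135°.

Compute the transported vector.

Total rotation: 180° + 15° + 60° + 135° = 390° ≡ 30° (mod 360°). Final vector: (-0.5000, -0.8660)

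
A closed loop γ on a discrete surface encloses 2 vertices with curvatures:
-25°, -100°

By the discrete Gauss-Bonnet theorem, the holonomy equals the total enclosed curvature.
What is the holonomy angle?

Holonomy = total enclosed curvature = (-25°) + (-100°) = -125°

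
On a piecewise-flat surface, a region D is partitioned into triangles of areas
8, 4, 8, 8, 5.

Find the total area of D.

8 + 4 + 8 + 8 + 5 = 33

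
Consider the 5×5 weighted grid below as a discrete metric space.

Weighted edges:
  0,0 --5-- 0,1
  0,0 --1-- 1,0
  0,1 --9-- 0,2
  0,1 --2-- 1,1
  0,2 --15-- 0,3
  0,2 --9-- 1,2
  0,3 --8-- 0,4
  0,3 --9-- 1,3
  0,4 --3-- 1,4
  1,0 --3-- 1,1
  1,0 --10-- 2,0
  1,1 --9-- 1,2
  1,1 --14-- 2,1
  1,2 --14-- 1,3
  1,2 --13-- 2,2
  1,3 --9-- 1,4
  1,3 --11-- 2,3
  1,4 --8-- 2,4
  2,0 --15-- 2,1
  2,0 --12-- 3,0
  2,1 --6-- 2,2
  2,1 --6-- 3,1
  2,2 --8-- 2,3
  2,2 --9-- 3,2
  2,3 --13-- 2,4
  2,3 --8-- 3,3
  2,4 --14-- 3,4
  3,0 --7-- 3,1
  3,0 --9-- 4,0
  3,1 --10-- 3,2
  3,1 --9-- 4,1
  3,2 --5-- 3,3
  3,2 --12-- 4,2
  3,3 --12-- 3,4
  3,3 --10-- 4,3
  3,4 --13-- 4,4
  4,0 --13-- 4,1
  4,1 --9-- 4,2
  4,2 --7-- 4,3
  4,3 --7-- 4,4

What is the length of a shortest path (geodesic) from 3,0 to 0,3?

Shortest path: 3,0 → 3,1 → 2,1 → 2,2 → 2,3 → 1,3 → 0,3, total weight = 47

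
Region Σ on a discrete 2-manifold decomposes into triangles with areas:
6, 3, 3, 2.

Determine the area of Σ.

6 + 3 + 3 + 2 = 14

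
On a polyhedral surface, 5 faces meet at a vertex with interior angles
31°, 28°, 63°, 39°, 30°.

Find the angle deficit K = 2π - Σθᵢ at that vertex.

Sum of angles = 191°. K = 360° - 191° = 169° = 169π/180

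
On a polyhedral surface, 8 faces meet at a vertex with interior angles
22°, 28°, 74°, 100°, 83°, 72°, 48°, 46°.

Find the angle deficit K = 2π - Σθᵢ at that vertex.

Sum of angles = 473°. K = 360° - 473° = -113° = -113π/180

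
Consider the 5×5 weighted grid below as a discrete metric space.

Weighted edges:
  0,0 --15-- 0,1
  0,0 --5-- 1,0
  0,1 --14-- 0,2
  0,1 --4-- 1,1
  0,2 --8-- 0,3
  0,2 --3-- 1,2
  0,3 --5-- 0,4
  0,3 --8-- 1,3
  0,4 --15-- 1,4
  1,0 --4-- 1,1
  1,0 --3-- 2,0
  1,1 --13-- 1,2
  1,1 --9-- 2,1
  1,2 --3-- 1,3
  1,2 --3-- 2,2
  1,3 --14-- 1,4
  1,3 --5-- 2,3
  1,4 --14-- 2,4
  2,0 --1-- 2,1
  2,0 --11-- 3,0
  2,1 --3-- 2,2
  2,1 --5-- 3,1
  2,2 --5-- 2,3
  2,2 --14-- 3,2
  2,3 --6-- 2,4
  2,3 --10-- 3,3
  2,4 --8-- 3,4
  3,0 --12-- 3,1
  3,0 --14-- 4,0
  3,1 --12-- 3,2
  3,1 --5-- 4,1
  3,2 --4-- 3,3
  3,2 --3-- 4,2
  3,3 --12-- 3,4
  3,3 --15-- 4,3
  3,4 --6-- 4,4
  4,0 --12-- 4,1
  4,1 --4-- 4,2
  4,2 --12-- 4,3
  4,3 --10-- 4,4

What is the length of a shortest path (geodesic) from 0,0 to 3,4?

Shortest path: 0,0 → 1,0 → 2,0 → 2,1 → 2,2 → 2,3 → 2,4 → 3,4, total weight = 31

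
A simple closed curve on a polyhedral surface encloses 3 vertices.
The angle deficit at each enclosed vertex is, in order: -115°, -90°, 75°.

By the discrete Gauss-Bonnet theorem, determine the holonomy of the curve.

Holonomy = total enclosed curvature = (-115°) + (-90°) + 75° = -130°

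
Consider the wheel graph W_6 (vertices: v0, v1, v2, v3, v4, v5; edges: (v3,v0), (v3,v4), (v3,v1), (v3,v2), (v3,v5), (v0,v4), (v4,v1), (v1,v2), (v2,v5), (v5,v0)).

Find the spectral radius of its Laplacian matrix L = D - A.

The wheel W_6 is the join K_1 ∨ C_5 (a hub joined to every vertex of a cycle of length 5). For a join G ∨ H (G on p vertices, H on q vertices) the Laplacian spectrum is 0, p+q, the eigenvalues of L(G) other than one 0 each shifted by +q, and the eigenvalues of L(H) other than one 0 each shifted by +p. With G = K_1 (p = 1, nothing left after dropping its 0) and H = C_5 (q = 5, eigenvalues 2 − 2cos(2πk/5), k = 0, …, 4; drop k = 0), the spectrum of W_6 is 0, 6, and 1 + (2 − 2cos(2πk/5)) = 3 − 2cos(2πk/5) for k = 1, …, 4:
k=1: 3 − 2cos(2π/5) = 2.382; k=2: 3 − 2cos(4π/5) = 4.618; k=3: 3 − 2cos(6π/5) = 4.618; k=4: 3 − 2cos(8π/5) = 2.382.
Laplacian eigenvalues: [0.0, 2.382, 2.382, 4.618, 4.618, 6.0]. Largest eigenvalue (spectral radius) = 6.0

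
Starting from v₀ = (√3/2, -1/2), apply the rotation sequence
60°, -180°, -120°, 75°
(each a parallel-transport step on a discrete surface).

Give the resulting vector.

Total rotation: 60° + (-180°) + (-120°) + 75° = -165°. Final vector: (-0.9659, 0.2588)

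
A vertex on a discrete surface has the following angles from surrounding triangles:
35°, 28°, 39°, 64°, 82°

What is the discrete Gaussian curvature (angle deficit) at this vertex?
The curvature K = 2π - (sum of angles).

Sum of angles = 248°. K = 360° - 248° = 112° = 28π/45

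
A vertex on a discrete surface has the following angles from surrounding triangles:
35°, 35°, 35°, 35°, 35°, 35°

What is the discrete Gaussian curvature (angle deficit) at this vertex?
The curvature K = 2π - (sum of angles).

Sum of angles = 210°. K = 360° - 210° = 150°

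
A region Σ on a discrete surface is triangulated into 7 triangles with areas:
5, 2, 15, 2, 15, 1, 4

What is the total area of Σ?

5 + 2 + 15 + 2 + 15 + 1 + 4 = 44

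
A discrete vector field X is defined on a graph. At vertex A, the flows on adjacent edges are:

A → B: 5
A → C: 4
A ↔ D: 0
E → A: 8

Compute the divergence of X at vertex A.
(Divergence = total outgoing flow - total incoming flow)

Divergence = sum of outgoing flows = 5 + 4 + 0 + (-8) = 1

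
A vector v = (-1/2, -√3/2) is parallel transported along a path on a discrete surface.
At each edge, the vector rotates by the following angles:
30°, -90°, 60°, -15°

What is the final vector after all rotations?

Total rotation: 30° + (-90°) + 60° + (-15°) = -15°. Final vector: (-0.7071, -0.7071)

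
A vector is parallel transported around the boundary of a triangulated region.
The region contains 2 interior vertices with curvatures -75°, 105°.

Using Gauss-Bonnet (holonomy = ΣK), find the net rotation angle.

Holonomy = total enclosed curvature = (-75°) + 105° = 30°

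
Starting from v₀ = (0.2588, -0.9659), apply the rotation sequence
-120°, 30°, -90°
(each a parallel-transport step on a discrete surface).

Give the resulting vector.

Total rotation: (-120°) + 30° + (-90°) = -180° ≡ 180° (mod 360°). Final vector: (-0.2588, 0.9659)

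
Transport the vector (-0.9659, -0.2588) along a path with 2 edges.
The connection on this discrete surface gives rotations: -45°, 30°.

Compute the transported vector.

Total rotation: (-45°) + 30° = -15°. Final vector: (-1, 0)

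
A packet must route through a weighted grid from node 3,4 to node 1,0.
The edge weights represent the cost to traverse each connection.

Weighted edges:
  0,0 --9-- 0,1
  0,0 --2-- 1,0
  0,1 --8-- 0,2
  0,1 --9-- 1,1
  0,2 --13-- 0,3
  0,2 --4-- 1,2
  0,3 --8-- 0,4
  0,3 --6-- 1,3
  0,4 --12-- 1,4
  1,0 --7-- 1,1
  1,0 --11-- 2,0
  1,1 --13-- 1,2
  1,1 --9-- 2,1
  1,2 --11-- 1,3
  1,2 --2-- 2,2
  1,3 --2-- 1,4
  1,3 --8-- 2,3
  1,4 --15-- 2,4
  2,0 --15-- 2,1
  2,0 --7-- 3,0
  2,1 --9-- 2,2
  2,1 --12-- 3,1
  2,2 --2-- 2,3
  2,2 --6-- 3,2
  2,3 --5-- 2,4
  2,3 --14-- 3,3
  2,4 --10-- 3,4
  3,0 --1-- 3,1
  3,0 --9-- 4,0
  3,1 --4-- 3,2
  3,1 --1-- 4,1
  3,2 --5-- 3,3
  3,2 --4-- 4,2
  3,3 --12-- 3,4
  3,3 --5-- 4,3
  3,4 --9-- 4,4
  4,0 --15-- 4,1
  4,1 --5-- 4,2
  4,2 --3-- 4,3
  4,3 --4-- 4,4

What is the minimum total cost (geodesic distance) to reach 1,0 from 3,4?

Shortest path: 3,4 → 2,4 → 2,3 → 2,2 → 1,2 → 1,1 → 1,0, total weight = 39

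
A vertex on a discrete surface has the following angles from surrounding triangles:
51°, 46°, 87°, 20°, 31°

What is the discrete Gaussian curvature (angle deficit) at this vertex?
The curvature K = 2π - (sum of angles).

Sum of angles = 235°. K = 360° - 235° = 125° = 25π/36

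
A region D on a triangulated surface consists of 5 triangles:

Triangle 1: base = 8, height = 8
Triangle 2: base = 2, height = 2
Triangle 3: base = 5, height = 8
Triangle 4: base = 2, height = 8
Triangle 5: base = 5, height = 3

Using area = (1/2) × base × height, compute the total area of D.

(1/2)×8×8 + (1/2)×2×2 + (1/2)×5×8 + (1/2)×2×8 + (1/2)×5×3 = 69.5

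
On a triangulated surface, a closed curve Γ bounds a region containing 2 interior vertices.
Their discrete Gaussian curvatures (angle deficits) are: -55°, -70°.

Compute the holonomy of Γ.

Holonomy = total enclosed curvature = (-55°) + (-70°) = -125°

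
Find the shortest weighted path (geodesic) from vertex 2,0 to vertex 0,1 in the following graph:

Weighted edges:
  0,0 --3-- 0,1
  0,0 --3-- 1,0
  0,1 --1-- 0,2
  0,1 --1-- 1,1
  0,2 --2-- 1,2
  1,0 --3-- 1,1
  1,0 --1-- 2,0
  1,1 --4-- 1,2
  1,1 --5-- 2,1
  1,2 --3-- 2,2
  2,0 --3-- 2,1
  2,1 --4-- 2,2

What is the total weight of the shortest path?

Shortest path: 2,0 → 1,0 → 1,1 → 0,1, total weight = 5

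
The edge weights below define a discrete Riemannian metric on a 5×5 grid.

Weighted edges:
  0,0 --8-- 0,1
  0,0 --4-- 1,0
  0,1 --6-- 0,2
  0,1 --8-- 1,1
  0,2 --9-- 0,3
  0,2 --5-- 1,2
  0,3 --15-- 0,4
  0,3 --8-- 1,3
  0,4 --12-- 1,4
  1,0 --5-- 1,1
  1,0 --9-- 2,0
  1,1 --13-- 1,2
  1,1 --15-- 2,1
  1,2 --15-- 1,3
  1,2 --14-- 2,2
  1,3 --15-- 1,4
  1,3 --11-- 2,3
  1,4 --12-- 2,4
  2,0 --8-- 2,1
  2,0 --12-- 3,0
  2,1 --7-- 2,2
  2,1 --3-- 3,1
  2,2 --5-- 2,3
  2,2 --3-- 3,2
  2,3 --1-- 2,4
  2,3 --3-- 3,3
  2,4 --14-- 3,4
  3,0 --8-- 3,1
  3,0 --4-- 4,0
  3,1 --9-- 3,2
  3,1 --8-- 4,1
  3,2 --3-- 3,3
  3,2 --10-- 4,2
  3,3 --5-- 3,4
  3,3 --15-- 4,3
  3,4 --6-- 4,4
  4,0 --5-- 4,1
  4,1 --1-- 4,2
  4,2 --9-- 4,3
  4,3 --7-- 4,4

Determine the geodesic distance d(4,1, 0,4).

Shortest path: 4,1 → 4,2 → 3,2 → 3,3 → 2,3 → 2,4 → 1,4 → 0,4, total weight = 42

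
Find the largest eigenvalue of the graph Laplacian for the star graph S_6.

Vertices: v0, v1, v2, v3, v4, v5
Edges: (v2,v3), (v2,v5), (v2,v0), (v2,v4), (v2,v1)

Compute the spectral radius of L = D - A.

The star S_6 is the complete bipartite graph K_{1,5} (one hub of degree 5, 5 leaves of degree 1). The Laplacian spectrum of K_{p,q} is 0, p (multiplicity q−1), q (multiplicity p−1), p+q. With p = 1, q = 5: 0 once, 1 with multiplicity 4, and 6 once. (Check: trace L = sum of degrees = 10 = 4·1 + 6.)
Laplacian eigenvalues: [0.0, 1.0, 1.0, 1.0, 1.0, 6.0]. Largest eigenvalue (spectral radius) = 6.0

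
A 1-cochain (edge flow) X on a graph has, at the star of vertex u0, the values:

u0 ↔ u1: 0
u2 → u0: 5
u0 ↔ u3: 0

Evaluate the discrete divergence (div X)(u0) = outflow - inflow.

Divergence = sum of outgoing flows = 0 + (-5) + 0 = -5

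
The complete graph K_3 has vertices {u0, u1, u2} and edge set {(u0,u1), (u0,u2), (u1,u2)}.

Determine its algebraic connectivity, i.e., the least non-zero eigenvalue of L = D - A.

For the complete graph K_n, L = nI − J (J = all-ones matrix). J has eigenvalues n (once, eigenvector 𝟙) and 0 (multiplicity n−1), so L has eigenvalues 0 (once) and n (multiplicity n−1). Here n = 3: eigenvalue 0 once and 3 with multiplicity 2.
Laplacian eigenvalues: [0.0, 3.0, 3.0]. Algebraic connectivity (smallest non-zero eigenvalue) = 3.0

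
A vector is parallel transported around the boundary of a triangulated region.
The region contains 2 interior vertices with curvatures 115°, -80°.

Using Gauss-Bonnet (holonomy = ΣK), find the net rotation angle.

Holonomy = total enclosed curvature = 115° + (-80°) = 35°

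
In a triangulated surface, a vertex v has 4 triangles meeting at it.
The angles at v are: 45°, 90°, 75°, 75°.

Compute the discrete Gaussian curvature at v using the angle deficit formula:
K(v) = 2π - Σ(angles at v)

Sum of angles = 285°. K = 360° - 285° = 75° = 5π/12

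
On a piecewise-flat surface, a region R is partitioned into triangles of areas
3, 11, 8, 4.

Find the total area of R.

3 + 11 + 8 + 4 = 26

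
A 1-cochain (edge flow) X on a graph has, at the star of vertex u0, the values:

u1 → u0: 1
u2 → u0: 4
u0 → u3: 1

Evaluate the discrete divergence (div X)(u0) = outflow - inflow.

Divergence = sum of outgoing flows = (-1) + (-4) + 1 = -4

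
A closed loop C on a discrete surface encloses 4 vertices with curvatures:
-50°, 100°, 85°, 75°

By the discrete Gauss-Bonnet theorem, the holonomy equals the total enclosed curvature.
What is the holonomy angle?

Holonomy = total enclosed curvature = (-50°) + 100° + 85° + 75° = 210°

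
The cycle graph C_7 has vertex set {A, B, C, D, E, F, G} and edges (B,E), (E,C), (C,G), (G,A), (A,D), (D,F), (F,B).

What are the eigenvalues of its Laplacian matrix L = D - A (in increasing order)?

The cycle graph C_n has Laplacian eigenvalues λ_k = 2 − 2cos(2πk/n), k = 0, 1, …, n−1. Here n = 7:
k=0: 2 − 2cos(0) = 0.0; k=1: 2 − 2cos(2π/7) = 0.753; k=2: 2 − 2cos(4π/7) = 2.445; k=3: 2 − 2cos(6π/7) = 3.8019; k=4: 2 − 2cos(8π/7) = 3.8019; k=5: 2 − 2cos(10π/7) = 2.445; k=6: 2 − 2cos(12π/7) = 0.753.
Laplacian eigenvalues (increasing order): [0.0, 0.753, 0.753, 2.445, 2.445, 3.8019, 3.8019]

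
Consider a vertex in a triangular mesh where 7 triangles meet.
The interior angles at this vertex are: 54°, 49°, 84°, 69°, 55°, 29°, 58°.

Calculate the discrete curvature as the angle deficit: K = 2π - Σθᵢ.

Sum of angles = 398°. K = 360° - 398° = -38° = -19π/90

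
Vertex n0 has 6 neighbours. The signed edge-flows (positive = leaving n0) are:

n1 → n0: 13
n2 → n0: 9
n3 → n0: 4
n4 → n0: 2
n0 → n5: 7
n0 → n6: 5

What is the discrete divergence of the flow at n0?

Divergence = sum of outgoing flows = (-13) + (-9) + (-4) + (-2) + 7 + 5 = -16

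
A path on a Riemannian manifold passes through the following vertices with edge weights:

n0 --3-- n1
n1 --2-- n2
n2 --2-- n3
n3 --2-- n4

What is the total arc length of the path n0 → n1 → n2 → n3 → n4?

Arc length = 3 + 2 + 2 + 2 = 9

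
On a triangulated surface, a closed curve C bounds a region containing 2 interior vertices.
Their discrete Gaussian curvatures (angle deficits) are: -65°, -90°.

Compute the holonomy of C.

Holonomy = total enclosed curvature = (-65°) + (-90°) = -155°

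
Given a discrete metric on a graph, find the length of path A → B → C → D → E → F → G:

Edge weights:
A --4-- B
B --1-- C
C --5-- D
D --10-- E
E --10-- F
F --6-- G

Arc length = 4 + 1 + 5 + 10 + 10 + 6 = 36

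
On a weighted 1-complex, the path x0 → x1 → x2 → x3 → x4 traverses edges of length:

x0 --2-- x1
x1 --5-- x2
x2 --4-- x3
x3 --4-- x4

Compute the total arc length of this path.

Arc length = 2 + 5 + 4 + 4 = 15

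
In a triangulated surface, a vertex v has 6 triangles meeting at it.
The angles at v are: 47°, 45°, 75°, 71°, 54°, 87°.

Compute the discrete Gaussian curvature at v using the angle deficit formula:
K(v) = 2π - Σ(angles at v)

Sum of angles = 379°. K = 360° - 379° = -19° = -19π/180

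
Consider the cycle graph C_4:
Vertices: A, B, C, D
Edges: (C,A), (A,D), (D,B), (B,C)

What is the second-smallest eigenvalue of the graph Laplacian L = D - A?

The cycle graph C_n has Laplacian eigenvalues λ_k = 2 − 2cos(2πk/n), k = 0, 1, …, n−1. Here n = 4:
k=0: 2 − 2cos(0) = 0.0; k=1: 2 − 2cos(π/2) = 2.0; k=2: 2 − 2cos(π) = 4.0; k=3: 2 − 2cos(3π/2) = 2.0.
Laplacian eigenvalues: [0.0, 2.0, 2.0, 4.0]. Algebraic connectivity (smallest non-zero eigenvalue) = 2.0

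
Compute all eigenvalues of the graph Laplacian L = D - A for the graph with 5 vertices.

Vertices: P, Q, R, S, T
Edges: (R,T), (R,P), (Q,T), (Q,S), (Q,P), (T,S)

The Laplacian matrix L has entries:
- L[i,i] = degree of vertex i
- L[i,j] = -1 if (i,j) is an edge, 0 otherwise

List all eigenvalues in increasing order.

Degrees: deg(P) = 2, deg(Q) = 3, deg(R) = 2, deg(S) = 2, deg(T) = 3.
L = D − A with rows/columns ordered (P, Q, R, S, T):
  [ 2, -1, -1,  0,  0]
  [-1,  3,  0, -1, -1]
  [-1,  0,  2,  0, -1]
  [ 0, -1,  0,  2, -1]
  [ 0, -1, -1, -1,  3]
Characteristic polynomial: det(λI − L) = λ(λ² − 5λ + 5)(λ² − 7λ + 11).
Roots: λ = 0; (λ² − 5λ + 5) = 0 ⇒ λ = (5 ± √5)/2 ≈ 1.382, 3.618; (λ² − 7λ + 11) = 0 ⇒ λ = (7 ± √5)/2 ≈ 2.382, 4.618.
(Check: the roots sum (with multiplicity) to 12, matching trace L = Σdeg = 2·6 = 12.)
Laplacian eigenvalues (increasing order): [0.0, 1.382, 2.382, 3.618, 4.618]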